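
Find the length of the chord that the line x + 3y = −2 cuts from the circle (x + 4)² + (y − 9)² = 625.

15√10

From the line, y = (−2 − x)/3. Substituting:
10x² + 130x − 4640 = 0  ⟹  x² + 13x − 464 = 0
x = 16 or x = −29, giving (16, −6) and (−29, 9).
|(16, −6) − (−29, 9)| = √((45)² + (−15)²) = 15√10.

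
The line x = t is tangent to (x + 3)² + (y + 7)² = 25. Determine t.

The line touches the circle iff its distance from (−3, −7) is 5:
|1·(−3) + 0·(−7) − t| / √1 = 5
|t − (−3)| = 5, so t = 2 or t = −8.

t = −8 or t = 2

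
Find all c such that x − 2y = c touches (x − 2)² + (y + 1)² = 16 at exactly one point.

Tangency holds when the distance from the centre (2, −1) to the line equals the radius 4:
|1·2 − 2·(−1) − c| / √5 = 4
|c − (4)| = 4√5.

c = 4 ± 4√5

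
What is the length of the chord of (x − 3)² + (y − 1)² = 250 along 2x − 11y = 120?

Centre (3, 1), r² = 250. Perpendicular distance d from centre to line = |−125| / √125 = 125/√125.
Chord = 2√(r² − d²) = 2·√(125) = 10√5.

10√5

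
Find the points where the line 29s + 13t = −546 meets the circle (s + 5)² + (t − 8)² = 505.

(−26, 16) and (−13, −13)

Substitute t = (−546 − 29s)/13:
1010s² + 39390s + 341380 = 0  ⟹  s² + 39s + 338 = 0
s = −13 or s = −26, giving (−13, −13) and (−26, 16).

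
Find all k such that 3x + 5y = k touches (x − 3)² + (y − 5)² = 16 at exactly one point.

k = 34 ± 4√34

Tangency holds when the distance from the centre (3, 5) to the line equals the radius 4:
|3·3 + 5·5 − k| / √34 = 4
|k − (34)| = 4√34.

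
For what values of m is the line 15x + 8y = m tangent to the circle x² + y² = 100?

m = −170 or m = 170

The line touches the circle iff its distance from (0, 0) is 10:
|15·0 + 8·0 − m| / √289 = 10
|m| = 10·17, so m = 170 or m = −170.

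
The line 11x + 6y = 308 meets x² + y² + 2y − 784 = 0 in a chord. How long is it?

The distance from (0, −1) to the line is 314/√157, and r² = 785.
Half the chord is √(r² − d²) = √(157), so the full chord is 2√157.

2√157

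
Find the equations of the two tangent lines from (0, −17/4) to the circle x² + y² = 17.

A line y − (−17/4) = m(x − (0)) is tangent when its distance from (0, 0) is √17:
(0m − (17/4))² = 17(m² + 1)
16m² − 1 = 0, so m = −1/4 or m = 1/4.
With m = −1/4: x + 4y = −17. With m = 1/4: x − 4y = 17.

x + 4y = −17 and x − 4y = 17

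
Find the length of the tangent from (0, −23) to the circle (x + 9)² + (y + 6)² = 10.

Centre (−9, −6), r² = 10. |PO|² = (9)² + (−17)² = 370.
Power of the point: PT² = |PO|² − r² = 360, so PT = 6√10.

6√10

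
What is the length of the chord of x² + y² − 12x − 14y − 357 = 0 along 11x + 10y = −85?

2√221

The distance from (6, 7) to the line is 221/√221, and r² = 442.
Chord = 2√(r² − d²) = 2·√(221) = 2√221.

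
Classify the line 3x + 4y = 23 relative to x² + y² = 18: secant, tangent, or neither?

Centre (0, 0), r² = 18. Distance² from centre to line = (−23)²/25 = 529/25.
Since d² > r², the line lies outside the circle.

neither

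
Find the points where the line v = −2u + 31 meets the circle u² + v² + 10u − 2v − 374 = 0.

(7, 17) and (15, 1)

Substitute v = −2u + 31:
5u² − 110u + 525 = 0  ⟹  u² − 22u + 105 = 0
u = 15 or u = 7, giving (15, 1) and (7, 17).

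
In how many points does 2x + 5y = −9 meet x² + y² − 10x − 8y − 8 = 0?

Centre (5, 4), r² = 49. Distance² from centre to line = (39)²/29 = 1521/29.
Since d² > r², the line lies outside the circle.

0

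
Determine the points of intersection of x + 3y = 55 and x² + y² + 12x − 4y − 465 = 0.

Substitute y = (55 − x)/3:
10x² + 10x − 1820 = 0  ⟹  x² + x − 182 = 0
x = 13 or x = −14, giving (13, 14) and (−14, 23).

(−14, 23) and (13, 14)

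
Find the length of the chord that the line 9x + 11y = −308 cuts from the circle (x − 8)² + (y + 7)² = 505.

√202

Centre (8, −7), r² = 505. Perpendicular distance d from centre to line = |303| / √202 = 303/√202.
Chord = 2√(r² − d²) = 2·√(101/2) = √202.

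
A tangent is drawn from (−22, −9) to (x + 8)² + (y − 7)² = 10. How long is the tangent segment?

√442

With centre O = (−8, 7), |OP|² = 452 and r² = 10.
Power of the point: PT² = |PO|² − r² = 442, so PT = √442.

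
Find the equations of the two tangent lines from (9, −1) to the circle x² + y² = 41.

5x + 4y = 41 and 4x − 5y = 41

Write the tangent as mx − y + (−1 − m·(9)) = 0 and set its distance from the centre to √41:
[m·(−9) − (1)]² = 41(m² + 1)
20m² + 9m − 20 = 0, so m = −5/4 or m = 4/5.
With m = −5/4: 5x + 4y = 41. With m = 4/5: 4x − 5y = 41.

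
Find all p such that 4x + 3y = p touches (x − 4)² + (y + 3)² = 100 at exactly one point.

The line touches the circle iff its distance from (4, −3) is 10:
|4·4 + 3·(−3) − p| / √25 = 10
|p − (7)| = 10·5, so p = 57 or p = −43.

p = −43 or p = 57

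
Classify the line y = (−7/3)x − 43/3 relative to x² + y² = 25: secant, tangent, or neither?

d² = (7·0 + 3·0 − (−43))²/58 = 1849/58; r² = 25.
Since d² > r², the line lies outside the circle.

neither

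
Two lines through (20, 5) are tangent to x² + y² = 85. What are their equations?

6x − 7y = 85 and 2x + 9y = 85

Write the tangent as mx − y + (5 − m·(20)) = 0 and set its distance from the centre to √85:
[m·(−20) − (−5)]² = 85(m² + 1)
63m² − 40m − 12 = 0, so m = 6/7 or m = −2/9.
Through (20, 5) these give 6x − 7y = 85 and 2x + 9y = 85.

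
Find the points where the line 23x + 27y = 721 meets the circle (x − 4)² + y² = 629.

(2, 25) and (29, 2)

Substitute y = (721 − 23x)/27:
1258x² − 38998x + 72964 = 0  ⟹  x² − 31x + 58 = 0
x = 29 or x = 2, giving (29, 2) and (2, 25).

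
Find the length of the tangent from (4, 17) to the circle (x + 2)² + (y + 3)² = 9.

√427

Centre (−2, −3), r² = 9. |PO|² = (6)² + (20)² = 436.
The tangent meets the radius at right angles, so tangent² = |PO|² − r² = 436 − 9 = 427.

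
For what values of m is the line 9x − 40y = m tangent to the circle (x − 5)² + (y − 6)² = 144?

For a tangent, require d(centre, line) = r = 12.
|9·5 − 40·6 − m| / √1681 = 12
|m − (−195)| = 12·41, so m = 297 or m = −687.

m = −687 or m = 297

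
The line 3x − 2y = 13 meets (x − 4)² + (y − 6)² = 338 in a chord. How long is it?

From the line, y = (−13 + 3x)/2. Substituting:
13x² − 182x − 663 = 0  ⟹  x² − 14x − 51 = 0
x = 17 or x = −3, giving (17, 19) and (−3, −11).
|(17, 19) − (−3, −11)| = √((20)² + (30)²) = 10√13.

10√13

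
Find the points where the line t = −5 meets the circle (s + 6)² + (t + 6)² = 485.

(−28, −5) and (16, −5)

Substitute t = −5:
s² + 12s − 448 = 0
s = 16 or s = −28, giving (16, −5) and (−28, −5).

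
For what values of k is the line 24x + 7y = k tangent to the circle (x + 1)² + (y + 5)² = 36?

The line touches the circle iff its distance from (−1, −5) is 6:
|24·(−1) + 7·(−5) − k| / √625 = 6
|k − (−59)| = 6·25, so k = 91 or k = −209.

k = −209 or k = 91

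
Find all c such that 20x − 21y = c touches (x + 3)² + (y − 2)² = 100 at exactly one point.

c = −392 or c = 188

For a tangent, require d(centre, line) = r = 10.
|20·(−3) − 21·2 − c| / √841 = 10
|c − (−102)| = 10·29, so c = 188 or c = −392.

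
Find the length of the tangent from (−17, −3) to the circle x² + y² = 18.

2√70

The centre is (0, 0) and r = 3√2. The square of the distance from P to the centre is 289 + 9 = 298.
The tangent meets the radius at right angles, so tangent² = |PO|² − r² = 298 − 18 = 280.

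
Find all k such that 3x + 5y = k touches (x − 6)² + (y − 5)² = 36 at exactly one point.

k = 43 ± 6√34

For a tangent, require d(centre, line) = r = 6.
|3·6 + 5·5 − k| / √34 = 6
|k − (43)| = 6√34.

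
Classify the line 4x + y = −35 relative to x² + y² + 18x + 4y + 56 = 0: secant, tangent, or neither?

Centre (−9, −2), r² = 29. Distance² from centre to line = (−3)²/17 = 9/17.
Since d² < r², the line cuts the circle twice.

secant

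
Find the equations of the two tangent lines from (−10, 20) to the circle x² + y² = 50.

Let a tangent through (−10, 20) have slope m. Its distance from (0, 0) must equal 5√2:
[m·(10) − (−20)]² = 50(m² + 1)
m² + 8m + 7 = 0, so m = −7 or m = −1.
Through (−10, 20) these give 7x + y = −50 and x + y = 10.

7x + y = −50 and x + y = 10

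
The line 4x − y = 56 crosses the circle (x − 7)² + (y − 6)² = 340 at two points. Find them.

(11, −12) and (19, 20)

Express y = 4x − 56 and substitute into the circle:
17x² − 510x + 3553 = 0  ⟹  x² − 30x + 209 = 0
x = 19 or x = 11, giving (19, 20) and (11, −12).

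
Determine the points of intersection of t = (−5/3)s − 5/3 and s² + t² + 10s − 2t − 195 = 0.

From the line, t = (−5 − 5s)/3. Substituting:
34s² + 170s − 1700 = 0  ⟹  s² + 5s − 50 = 0
s = 5 or s = −10, giving (5, −10) and (−10, 15).

(−10, 15) and (5, −10)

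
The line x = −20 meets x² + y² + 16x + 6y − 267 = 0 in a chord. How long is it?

Centre (−8, −3), r² = 340. Perpendicular distance d from centre to line = |12| / √1 = 12.
Chord = 2√(r² − d²) = 2·√(196) = 28.

28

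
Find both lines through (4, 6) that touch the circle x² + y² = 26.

Let a tangent through (4, 6) have slope m. Its distance from (0, 0) must equal √26:
(−4m − (−6))² = 26(m² + 1)
5m² + 24m − 5 = 0, so m = −5 or m = 1/5.
With m = −5: 5x + y = 26. With m = 1/5: x − 5y = −26.

5x + y = 26 and x − 5y = −26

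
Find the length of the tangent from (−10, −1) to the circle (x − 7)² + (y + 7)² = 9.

With centre O = (7, −7), |OP|² = 325 and r² = 9.
Power of the point: PT² = |PO|² − r² = 316, so PT = 2√79.

2√79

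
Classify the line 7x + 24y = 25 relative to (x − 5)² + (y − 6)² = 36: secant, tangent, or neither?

Substituting the line into the circle gives 625x² − 4094x + 7825 = 0.
Discriminant = (−4094)² − 4·625·(7825) = −2801664 < 0.
No real roots: the line does not meet the circle.

neither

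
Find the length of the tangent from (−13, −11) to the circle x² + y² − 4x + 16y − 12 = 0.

The centre is (2, −8) and r = 4√5. The square of the distance from P to the centre is 225 + 9 = 234.
Power of the point: PT² = |PO|² − r² = 154, so PT = √154.

√154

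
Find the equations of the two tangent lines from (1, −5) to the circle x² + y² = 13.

2x + 3y = −13 and 3x − 2y = 13

Let a tangent through (1, −5) have slope m. Its distance from (0, 0) must equal √13:
[m·(−1) − (5)]² = 13(m² + 1)
6m² − 5m − 6 = 0, so m = −2/3 or m = 3/2.
With m = −2/3: 2x + 3y = −13. With m = 3/2: 3x − 2y = 13.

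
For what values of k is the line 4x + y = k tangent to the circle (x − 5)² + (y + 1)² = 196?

k = 19 ± 14√17

The line touches the circle iff its distance from (5, −1) is 14:
|4·5 + 1·(−1) − k| / √17 = 14
|k − (19)| = 14√17.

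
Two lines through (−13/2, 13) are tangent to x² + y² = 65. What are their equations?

Write the tangent as mx − y + (13 − m·(−13/2)) = 0 and set its distance from the centre to √65:
(13/2m − (−13))² = 65(m² + 1)
7m² − 52m − 32 = 0, so m = 8 or m = −4/7.
Through (−13/2, 13) these give 8x − y = −65 and 4x + 7y = 65.

8x − y = −65 and 4x + 7y = 65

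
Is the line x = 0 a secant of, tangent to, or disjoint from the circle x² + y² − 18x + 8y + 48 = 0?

Substituting the line into the circle gives y² + 8y + 48 = 0.
Δ = 64 − 192 = −128.
No real roots: the line does not meet the circle.

disjoint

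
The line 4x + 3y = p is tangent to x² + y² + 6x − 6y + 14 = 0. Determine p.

Tangency holds when the distance from the centre (−3, 3) to the line equals the radius 2:
|4·(−3) + 3·3 − p| / √25 = 2
|p − (−3)| = 2·5, so p = 7 or p = −13.

p = −13 or p = 7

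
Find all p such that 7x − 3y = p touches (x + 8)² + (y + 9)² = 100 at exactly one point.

p = −29 ± 10√58

Tangency holds when the distance from the centre (−8, −9) to the line equals the radius 10:
|7·(−8) − 3·(−9) − p| / √58 = 10
|p − (−29)| = 10√58.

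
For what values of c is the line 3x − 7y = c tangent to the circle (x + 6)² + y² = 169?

c = −18 ± 13√58

For a tangent, require d(centre, line) = r = 13.
|3·(−6) − 7·0 − c| / √58 = 13
|c − (−18)| = 13√58.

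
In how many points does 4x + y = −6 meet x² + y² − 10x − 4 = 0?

Centre (5, 0), r² = 29. Distance² from centre to line = (26)²/17 = 676/17.
Since d² > r², the line lies outside the circle.

0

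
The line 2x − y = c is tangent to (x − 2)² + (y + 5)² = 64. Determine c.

Tangency holds when the distance from the centre (2, −5) to the line equals the radius 8:
|2·2 − 1·(−5) − c| / √5 = 8
|c − (9)| = 8√5.

c = 9 ± 8√5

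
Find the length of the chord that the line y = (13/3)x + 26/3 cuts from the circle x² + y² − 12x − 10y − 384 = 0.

3√178

Express y = (26 + 13x)/3 and substitute into the circle:
178x² + 178x − 3560 = 0  ⟹  x² + x − 20 = 0
x = 4 or x = −5, giving (4, 26) and (−5, −13).
|(4, 26) − (−5, −13)| = √((9)² + (39)²) = 3√178.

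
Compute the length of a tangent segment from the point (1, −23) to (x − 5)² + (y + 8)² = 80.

With centre O = (5, −8), |OP|² = 241 and r² = 80.
The tangent meets the radius at right angles, so tangent² = |PO|² − r² = 241 − 80 = 161.

√161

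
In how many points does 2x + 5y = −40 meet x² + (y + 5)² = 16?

2

Centre (0, −5), r² = 16. Distance² from centre to line = (15)²/29 = 225/29.
Since d² < r², the line cuts the circle twice.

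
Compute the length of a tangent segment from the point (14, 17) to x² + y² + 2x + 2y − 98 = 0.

The centre is (−1, −1) and r = 10. The square of the distance from P to the centre is 225 + 324 = 549.
The tangent meets the radius at right angles, so tangent² = |PO|² − r² = 549 − 100 = 449.

√449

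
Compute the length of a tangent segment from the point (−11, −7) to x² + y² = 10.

4√10

The centre is (0, 0) and r = √10. The square of the distance from P to the centre is 121 + 49 = 170.
Power of the point: PT² = |PO|² − r² = 160, so PT = 4√10.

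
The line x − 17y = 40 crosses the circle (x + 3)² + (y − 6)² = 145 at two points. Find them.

From the line, y = (−40 + x)/17. Substituting:
290x² + 1450x − 19140 = 0  ⟹  x² + 5x − 66 = 0
x = 6 or x = −11, giving (6, −2) and (−11, −3).

(−11, −3) and (6, −2)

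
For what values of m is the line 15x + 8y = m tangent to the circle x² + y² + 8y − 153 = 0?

The line touches the circle iff its distance from (0, −4) is 13:
|15·0 + 8·(−4) − m| / √289 = 13
|m − (−32)| = 13·17, so m = 189 or m = −253.

m = −253 or m = 189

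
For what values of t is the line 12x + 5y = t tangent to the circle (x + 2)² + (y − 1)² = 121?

t = −162 or t = 124

For a tangent, require d(centre, line) = r = 11.
|12·(−2) + 5·1 − t| / √169 = 11
|t − (−19)| = 11·13, so t = 124 or t = −162.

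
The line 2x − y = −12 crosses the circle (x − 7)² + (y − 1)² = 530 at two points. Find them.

From the line, y = 2x + 12. Substituting:
5x² + 30x − 360 = 0  ⟹  x² + 6x − 72 = 0
x = 6 or x = −12, giving (6, 24) and (−12, −12).

(−12, −12) and (6, 24)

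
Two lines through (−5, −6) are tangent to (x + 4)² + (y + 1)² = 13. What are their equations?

2x − 3y = 8 and 3x + 2y = −27

A line y − (−6) = m(x − (−5)) is tangent when its distance from (−4, −1) is √13:
[m·(1) − (5)]² = 13(m² + 1)
6m² + 5m − 6 = 0, so m = 2/3 or m = −3/2.
With m = 2/3: 2x − 3y = 8. With m = −3/2: 3x + 2y = −27.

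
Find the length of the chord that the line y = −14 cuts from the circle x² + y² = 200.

4

Substitute y = −14:
x² − 4 = 0
x = 2 or x = −2, giving (2, −14) and (−2, −14).
Chord length = distance between (2, −14) and (−2, −14) = √16 = 4.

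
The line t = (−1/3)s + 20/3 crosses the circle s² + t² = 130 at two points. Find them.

Substitute t = (20 − s)/3:
10s² − 40s − 770 = 0  ⟹  s² − 4s − 77 = 0
s = 11 or s = −7, giving (11, 3) and (−7, 9).

(−7, 9) and (11, 3)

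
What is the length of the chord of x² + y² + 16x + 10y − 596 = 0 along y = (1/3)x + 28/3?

From the line, y = (28 + x)/3. Substituting:
10x² + 230x − 3740 = 0  ⟹  x² + 23x − 374 = 0
x = 11 or x = −34, giving (11, 13) and (−34, −2).
Chord length = distance between (11, 13) and (−34, −2) = √2250 = 15√10.

15√10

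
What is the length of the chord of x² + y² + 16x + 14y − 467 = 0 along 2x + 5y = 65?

4√29

Centre (−8, −7), r² = 580. Perpendicular distance d from centre to line = |−116| / √29 = 116/√29.
Chord = 2√(r² − d²) = 2·√(116) = 4√29.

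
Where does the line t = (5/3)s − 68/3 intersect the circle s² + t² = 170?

Express t = (−68 + 5s)/3 and substitute into the circle:
34s² − 680s + 3094 = 0  ⟹  s² − 20s + 91 = 0
s = 13 or s = 7, giving (13, −1) and (7, −11).

(7, −11) and (13, −1)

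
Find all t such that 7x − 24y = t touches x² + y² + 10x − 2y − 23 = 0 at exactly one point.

t = −234 or t = 116

For a tangent, require d(centre, line) = r = 7.
|7·(−5) − 24·1 − t| / √625 = 7
|t − (−59)| = 7·25, so t = 116 or t = −234.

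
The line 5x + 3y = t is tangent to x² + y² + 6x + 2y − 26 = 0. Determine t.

t = −18 ± 6√34

For a tangent, require d(centre, line) = r = 6.
|5·(−3) + 3·(−1) − t| / √34 = 6
|t − (−18)| = 6√34.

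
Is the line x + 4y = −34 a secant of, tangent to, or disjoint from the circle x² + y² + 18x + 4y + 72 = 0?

disjoint

Substituting the line into the circle gives 17x² + 340x + 1764 = 0.
Δ = 115600 − 119952 = −4352.
No real roots: the line does not meet the circle.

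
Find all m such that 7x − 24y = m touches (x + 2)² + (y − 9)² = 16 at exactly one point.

The line touches the circle iff its distance from (−2, 9) is 4:
|7·(−2) − 24·9 − m| / √625 = 4
|m − (−230)| = 4·25, so m = −130 or m = −330.

m = −330 or m = −130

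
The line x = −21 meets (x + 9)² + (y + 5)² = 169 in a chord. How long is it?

The line gives x = −21. Substituting into the circle:
y² + 10y = 0
y = 0 or y = −10, giving (−21, 0) and (−21, −10).
|(−21, 0) − (−21, −10)| = √((0)² + (10)²) = 10.

10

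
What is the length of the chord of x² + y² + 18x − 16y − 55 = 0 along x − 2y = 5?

4√5

The distance from (−9, 8) to the line is 30/√5, and r² = 200.
Half the chord is √(r² − d²) = √(20), so the full chord is 4√5.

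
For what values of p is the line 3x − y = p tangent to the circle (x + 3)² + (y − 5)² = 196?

Tangency holds when the distance from the centre (−3, 5) to the line equals the radius 14:
|3·(−3) − 1·5 − p| / √10 = 14
|p − (−14)| = 14√10.

p = −14 ± 14√10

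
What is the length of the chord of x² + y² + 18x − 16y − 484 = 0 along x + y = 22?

From the line, y = −x + 22. Substituting:
2x² − 10x − 352 = 0  ⟹  x² − 5x − 176 = 0
x = 16 or x = −11, giving (16, 6) and (−11, 33).
|(16, 6) − (−11, 33)| = √((27)² + (−27)²) = 27√2.

27√2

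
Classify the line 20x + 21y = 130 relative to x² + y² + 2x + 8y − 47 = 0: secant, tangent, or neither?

d² = (20·(−1) + 21·(−4) − (130))²/841 = 54756/841; r² = 64.
Since d² > r², the line lies outside the circle.

neither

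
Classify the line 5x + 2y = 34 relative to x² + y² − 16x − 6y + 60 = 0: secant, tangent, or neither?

d² = (5·8 + 2·3 − (34))²/29 = 144/29; r² = 13.
Since d² < r², the line cuts the circle twice.

secant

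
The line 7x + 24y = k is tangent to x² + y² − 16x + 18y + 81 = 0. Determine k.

The line touches the circle iff its distance from (8, −9) is 8:
|7·8 + 24·(−9) − k| / √625 = 8
|k − (−160)| = 8·25, so k = 40 or k = −360.

k = −360 or k = 40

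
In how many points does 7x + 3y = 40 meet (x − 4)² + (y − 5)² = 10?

2

Substituting the line into the circle gives 58x² − 422x + 679 = 0.
Discriminant = (−422)² − 4·58·(679) = 20556 > 0.
Two real roots: the line is a secant.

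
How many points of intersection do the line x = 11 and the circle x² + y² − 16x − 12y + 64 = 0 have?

2

Substituting the line into the circle gives y² − 12y + 9 = 0.
Discriminant = (−12)² − 4·1·(9) = 108 > 0.
Two real roots: the line is a secant.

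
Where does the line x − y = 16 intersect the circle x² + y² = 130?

(7, −9) and (9, −7)

From the line, y = x − 16. Substituting:
2x² − 32x + 126 = 0  ⟹  x² − 16x + 63 = 0
x = 9 or x = 7, giving (9, −7) and (7, −9).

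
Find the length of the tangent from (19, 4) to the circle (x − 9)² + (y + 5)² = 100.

9

With centre O = (9, −5), |OP|² = 181 and r² = 100.
By the tangent–radius right angle, tangent length = √(|PO|² − r²) = √81 = 9.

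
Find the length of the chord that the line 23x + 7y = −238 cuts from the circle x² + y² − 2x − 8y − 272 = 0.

17√2

Substitute y = (−238 − 23x)/7:
578x² + 12138x + 56644 = 0  ⟹  x² + 21x + 98 = 0
x = −7 or x = −14, giving (−7, −11) and (−14, 12).
|(−7, −11) − (−14, 12)| = √((7)² + (−23)²) = 17√2.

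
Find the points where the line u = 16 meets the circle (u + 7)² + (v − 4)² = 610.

(16, −5) and (16, 13)

The line gives u = 16. Substituting into the circle:
v² − 8v − 65 = 0
v = 13 or v = −5, giving (16, 13) and (16, −5).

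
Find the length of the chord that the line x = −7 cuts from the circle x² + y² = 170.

22

The line gives x = −7. Substituting into the circle:
y² − 121 = 0
y = 11 or y = −11, giving (−7, 11) and (−7, −11).
|(−7, 11) − (−7, −11)| = √((0)² + (22)²) = 22.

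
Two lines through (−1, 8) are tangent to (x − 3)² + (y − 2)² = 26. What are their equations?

Let a tangent through (−1, 8) have slope m. Its distance from (3, 2) must equal √26:
[m·(4) − (−6)]² = 26(m² + 1)
5m² − 24m − 5 = 0, so m = −1/5 or m = 5.
With m = −1/5: x + 5y = 39. With m = 5: 5x − y = −13.

x + 5y = 39 and 5x − y = −13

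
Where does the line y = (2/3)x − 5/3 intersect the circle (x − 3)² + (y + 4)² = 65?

Substitute y = (−5 + 2x)/3:
13x² − 26x − 455 = 0  ⟹  x² − 2x − 35 = 0
x = 7 or x = −5, giving (7, 3) and (−5, −5).

(−5, −5) and (7, 3)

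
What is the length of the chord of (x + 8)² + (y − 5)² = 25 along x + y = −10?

√2

The distance from (−8, 5) to the line is 7/√2, and r² = 25.
Chord = 2√(r² − d²) = 2·√(1/2) = √2.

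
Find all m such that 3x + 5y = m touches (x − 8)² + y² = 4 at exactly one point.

For a tangent, require d(centre, line) = r = 2.
|3·8 + 5·0 − m| / √34 = 2
|m − (24)| = 2√34.

m = 24 ± 2√34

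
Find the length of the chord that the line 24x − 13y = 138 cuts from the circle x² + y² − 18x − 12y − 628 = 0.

From the line, y = (−138 + 24x)/13. Substituting:
745x² − 13410x − 65560 = 0  ⟹  x² − 18x − 88 = 0
x = 22 or x = −4, giving (22, 30) and (−4, −18).
Chord length = distance between (22, 30) and (−4, −18) = √2980 = 2√745.

2√745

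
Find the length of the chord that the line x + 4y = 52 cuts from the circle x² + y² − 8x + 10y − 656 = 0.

10√17

The distance from (4, −5) to the line is 68/√17, and r² = 697.
Half the chord is √(r² − d²) = √(425), so the full chord is 10√17.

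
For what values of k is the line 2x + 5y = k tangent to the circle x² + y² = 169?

k = ±13√29

Tangency holds when the distance from the centre (0, 0) to the line equals the radius 13:
|2·0 + 5·0 − k| / √29 = 13
|k| = 13√29.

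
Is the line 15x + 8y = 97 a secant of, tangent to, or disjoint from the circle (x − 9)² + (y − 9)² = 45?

secant

Substituting the line into the circle gives 289x² − 1902x + 2929 = 0.
Discriminant = (−1902)² − 4·289·(2929) = 231680 > 0.
Two real roots: the line is a secant.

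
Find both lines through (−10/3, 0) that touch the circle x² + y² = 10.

3x − y = −10 and 3x + y = −10

A line y − (0) = m(x − (−10/3)) is tangent when its distance from (0, 0) is √10:
(10/3m − (0))² = 10(m² + 1)
m² − 9 = 0, so m = 3 or m = −3.
Through (−10/3, 0) these give 3x − y = −10 and 3x + y = −10.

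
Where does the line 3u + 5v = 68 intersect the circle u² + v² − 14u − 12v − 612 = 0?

(−14, 22) and (31, −5)

Express v = (68 − 3u)/5 and substitute into the circle:
34u² − 578u − 14756 = 0  ⟹  u² − 17u − 434 = 0
u = 31 or u = −14, giving (31, −5) and (−14, 22).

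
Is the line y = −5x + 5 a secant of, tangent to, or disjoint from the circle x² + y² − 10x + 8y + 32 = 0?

disjoint

Substituting the line into the circle gives 26x² − 100x + 97 = 0.
Discriminant = (−100)² − 4·26·(97) = −88 < 0.
No real roots: the line does not meet the circle.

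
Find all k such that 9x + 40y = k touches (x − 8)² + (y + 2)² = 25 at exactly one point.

k = −213 or k = 197

Tangency holds when the distance from the centre (8, −2) to the line equals the radius 5:
|9·8 + 40·(−2) − k| / √1681 = 5
|k − (−8)| = 5·41, so k = 197 or k = −213.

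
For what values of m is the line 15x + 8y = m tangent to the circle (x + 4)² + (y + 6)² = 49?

m = −227 or m = 11

For a tangent, require d(centre, line) = r = 7.
|15·(−4) + 8·(−6) − m| / √289 = 7
|m − (−108)| = 7·17, so m = 11 or m = −227.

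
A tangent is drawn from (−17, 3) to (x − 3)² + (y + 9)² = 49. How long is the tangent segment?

3√55

The centre is (3, −9) and r = 7. The square of the distance from P to the centre is 400 + 144 = 544.
The tangent meets the radius at right angles, so tangent² = |PO|² − r² = 544 − 49 = 495.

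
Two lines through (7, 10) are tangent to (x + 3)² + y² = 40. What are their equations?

x − 3y = −23 and 3x − y = 11

Let a tangent through (7, 10) have slope m. Its distance from (−3, 0) must equal 2√10:
[m·(−10) − (−10)]² = 40(m² + 1)
3m² − 10m + 3 = 0, so m = 1/3 or m = 3.
With m = 1/3: x − 3y = −23. With m = 3: 3x − y = 11.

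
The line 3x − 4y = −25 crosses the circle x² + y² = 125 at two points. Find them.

Express y = (25 + 3x)/4 and substitute into the circle:
25x² + 150x − 1375 = 0  ⟹  x² + 6x − 55 = 0
x = 5 or x = −11, giving (5, 10) and (−11, −2).

(−11, −2) and (5, 10)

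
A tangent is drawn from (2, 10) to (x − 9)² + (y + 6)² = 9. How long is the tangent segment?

2√74

The centre is (9, −6) and r = 3. The square of the distance from P to the centre is 49 + 256 = 305.
The tangent meets the radius at right angles, so tangent² = |PO|² − r² = 305 − 9 = 296.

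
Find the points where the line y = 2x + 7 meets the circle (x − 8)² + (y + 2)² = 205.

(−6, −5) and (2, 11)

Express y = 2x + 7 and substitute into the circle:
5x² + 20x − 60 = 0  ⟹  x² + 4x − 12 = 0
x = 2 or x = −6, giving (2, 11) and (−6, −5).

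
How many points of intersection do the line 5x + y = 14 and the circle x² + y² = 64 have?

2

d² = (5·0 + 1·0 − (14))²/26 = 98/13; r² = 64.
Since d² < r², the line cuts the circle twice.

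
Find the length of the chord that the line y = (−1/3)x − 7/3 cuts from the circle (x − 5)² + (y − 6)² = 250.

The distance from (5, 6) to the line is 30/√10, and r² = 250.
Chord = 2√(r² − d²) = 2·√(160) = 8√10.

8√10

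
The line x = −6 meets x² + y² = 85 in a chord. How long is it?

The line gives x = −6. Substituting into the circle:
y² − 49 = 0
y = 7 or y = −7, giving (−6, 7) and (−6, −7).
Chord length = distance between (−6, 7) and (−6, −7) = √196 = 14.

14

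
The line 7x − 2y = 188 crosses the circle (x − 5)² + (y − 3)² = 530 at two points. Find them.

(24, −10) and (28, 4)

From the line, y = (−188 + 7x)/2. Substituting:
53x² − 2756x + 35616 = 0  ⟹  x² − 52x + 672 = 0
x = 28 or x = 24, giving (28, 4) and (24, −10).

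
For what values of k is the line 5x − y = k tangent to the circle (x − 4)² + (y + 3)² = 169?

k = 23 ± 13√26

Tangency holds when the distance from the centre (4, −3) to the line equals the radius 13:
|5·4 − 1·(−3) − k| / √26 = 13
|k − (23)| = 13√26.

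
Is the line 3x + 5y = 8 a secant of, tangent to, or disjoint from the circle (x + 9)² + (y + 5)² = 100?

Centre (−9, −5), r² = 100. Distance² from centre to line = (−60)²/34 = 1800/17.
Since d² > r², the line lies outside the circle.

disjoint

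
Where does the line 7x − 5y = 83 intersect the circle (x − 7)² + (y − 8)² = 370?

(4, −11) and (24, 17)

Express y = (−83 + 7x)/5 and substitute into the circle:
74x² − 2072x + 7104 = 0  ⟹  x² − 28x + 96 = 0
x = 24 or x = 4, giving (24, 17) and (4, −11).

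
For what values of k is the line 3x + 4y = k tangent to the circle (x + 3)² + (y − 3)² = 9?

k = −12 or k = 18

Tangency holds when the distance from the centre (−3, 3) to the line equals the radius 3:
|3·(−3) + 4·3 − k| / √25 = 3
|k − (3)| = 3·5, so k = 18 or k = −12.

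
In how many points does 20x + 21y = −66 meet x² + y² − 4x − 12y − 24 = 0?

d² = (20·2 + 21·6 − (−66))²/841 = 64; r² = 64.
Since d² = r², the line is tangent.

1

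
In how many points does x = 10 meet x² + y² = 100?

d² = (1·0 + 0·0 − (10))² = 100; r² = 100.
Since d² = r², the line is tangent.

1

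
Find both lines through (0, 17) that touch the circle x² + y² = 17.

Let a tangent through (0, 17) have slope m. Its distance from (0, 0) must equal √17:
[m·(0) − (−17)]² = 17(m² + 1)
m² − 16 = 0, so m = −4 or m = 4.
With m = −4: 4x + y = 17. With m = 4: 4x − y = −17.

4x + y = 17 and 4x − y = −17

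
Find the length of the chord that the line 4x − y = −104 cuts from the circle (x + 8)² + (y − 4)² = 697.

10√17

The distance from (−8, 4) to the line is 68/√17, and r² = 697.
Half the chord is √(r² − d²) = √(425), so the full chord is 10√17.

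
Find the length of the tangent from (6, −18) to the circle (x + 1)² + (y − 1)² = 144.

The centre is (−1, 1) and r = 12. The square of the distance from P to the centre is 49 + 361 = 410.
By the tangent–radius right angle, tangent length = √(|PO|² − r²) = √266.

√266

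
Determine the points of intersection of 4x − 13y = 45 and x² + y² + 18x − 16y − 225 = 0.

(−18, −9) and (8, −1)

Substitute y = (−45 + 4x)/13:
185x² + 1850x − 26640 = 0  ⟹  x² + 10x − 144 = 0
x = 8 or x = −18, giving (8, −1) and (−18, −9).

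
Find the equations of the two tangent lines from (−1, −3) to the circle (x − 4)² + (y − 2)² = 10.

x − 3y = 8 and 3x − y = 0

A line y − (−3) = m(x − (−1)) is tangent when its distance from (4, 2) is √10:
(5m − (5))² = 10(m² + 1)
3m² − 10m + 3 = 0, so m = 1/3 or m = 3.
With m = 1/3: x − 3y = 8. With m = 3: 3x − y = 0.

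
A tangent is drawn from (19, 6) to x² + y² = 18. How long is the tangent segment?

Centre (0, 0), r² = 18. |PO|² = (19)² + (6)² = 397.
By the tangent–radius right angle, tangent length = √(|PO|² − r²) = √379.

√379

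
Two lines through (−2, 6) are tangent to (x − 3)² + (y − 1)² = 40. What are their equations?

x − 3y = −20 and 3x − y = −12

A line y − (6) = m(x − (−2)) is tangent when its distance from (3, 1) is 2√10:
[m·(5) − (−5)]² = 40(m² + 1)
3m² − 10m + 3 = 0, so m = 1/3 or m = 3.
With m = 1/3: x − 3y = −20. With m = 3: 3x − y = −12.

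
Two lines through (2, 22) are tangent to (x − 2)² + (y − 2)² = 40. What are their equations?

Let a tangent through (2, 22) have slope m. Its distance from (2, 2) must equal 2√10:
(0m − (−20))² = 40(m² + 1)
m² − 9 = 0, so m = −3 or m = 3.
With m = −3: 3x + y = 28. With m = 3: 3x − y = −16.

3x + y = 28 and 3x − y = −16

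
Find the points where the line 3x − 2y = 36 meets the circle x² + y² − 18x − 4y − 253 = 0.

(2, −15) and (22, 15)

Express y = (−36 + 3x)/2 and substitute into the circle:
13x² − 312x + 572 = 0  ⟹  x² − 24x + 44 = 0
x = 22 or x = 2, giving (22, 15) and (2, −15).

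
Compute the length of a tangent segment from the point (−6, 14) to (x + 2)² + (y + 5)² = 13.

Centre (−2, −5), r² = 13. |PO|² = (−4)² + (19)² = 377.
The tangent meets the radius at right angles, so tangent² = |PO|² − r² = 377 − 13 = 364.

2√91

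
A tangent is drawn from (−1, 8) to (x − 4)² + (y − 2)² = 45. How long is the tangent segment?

Centre (4, 2), r² = 45. |PO|² = (−5)² + (6)² = 61.
The tangent meets the radius at right angles, so tangent² = |PO|² − r² = 61 − 45 = 16.

4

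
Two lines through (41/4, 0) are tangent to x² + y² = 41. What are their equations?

Write the tangent as mx − y + (0 − m·(41/4)) = 0 and set its distance from the centre to √41:
(−41/4m − (0))² = 41(m² + 1)
25m² − 16 = 0, so m = −4/5 or m = 4/5.
Through (41/4, 0) these give 4x + 5y = 41 and 4x − 5y = 41.

4x + 5y = 41 and 4x − 5y = 41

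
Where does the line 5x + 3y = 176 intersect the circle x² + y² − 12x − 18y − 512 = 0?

(16, 32) and (31, 7)

From the line, y = (176 − 5x)/3. Substituting:
34x² − 1598x + 16864 = 0  ⟹  x² − 47x + 496 = 0
x = 31 or x = 16, giving (31, 7) and (16, 32).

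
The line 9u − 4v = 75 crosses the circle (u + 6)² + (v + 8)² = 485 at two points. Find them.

(−5, −30) and (11, 6)

Express v = (−75 + 9u)/4 and substitute into the circle:
97u² − 582u − 5335 = 0  ⟹  u² − 6u − 55 = 0
u = 11 or u = −5, giving (11, 6) and (−5, −30).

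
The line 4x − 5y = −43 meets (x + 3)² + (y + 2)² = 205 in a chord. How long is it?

4√41

Centre (−3, −2), r² = 205. Perpendicular distance d from centre to line = |41| / √41 = 41/√41.
Chord = 2√(r² − d²) = 2·√(164) = 4√41.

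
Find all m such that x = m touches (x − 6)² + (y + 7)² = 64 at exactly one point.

For a tangent, require d(centre, line) = r = 8.
|1·6 + 0·(−7) − m| / √1 = 8
|m − (6)| = 8, so m = 14 or m = −2.

m = −2 or m = 14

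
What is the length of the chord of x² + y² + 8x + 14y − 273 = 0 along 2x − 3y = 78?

The distance from (−4, −7) to the line is 65/√13, and r² = 338.
Chord = 2√(r² − d²) = 2·√(13) = 2√13.

2√13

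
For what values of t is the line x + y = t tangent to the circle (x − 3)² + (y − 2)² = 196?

The line touches the circle iff its distance from (3, 2) is 14:
|1·3 + 1·2 − t| / √2 = 14
|t − (5)| = 14√2.

t = 5 ± 14√2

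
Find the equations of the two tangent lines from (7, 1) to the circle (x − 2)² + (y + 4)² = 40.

Write the tangent as mx − y + (1 − m·(7)) = 0 and set its distance from the centre to 2√10:
(−5m − (−5))² = 40(m² + 1)
3m² + 10m + 3 = 0, so m = −1/3 or m = −3.
Through (7, 1) these give x + 3y = 10 and 3x + y = 22.

x + 3y = 10 and 3x + y = 22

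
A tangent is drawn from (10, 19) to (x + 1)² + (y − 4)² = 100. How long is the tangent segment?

The centre is (−1, 4) and r = 10. The square of the distance from P to the centre is 121 + 225 = 346.
Power of the point: PT² = |PO|² − r² = 246, so PT = √246.

√246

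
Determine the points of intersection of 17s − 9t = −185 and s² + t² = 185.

Express t = (185 + 17s)/9 and substitute into the circle:
370s² + 6290s + 19240 = 0  ⟹  s² + 17s + 52 = 0
s = −4 or s = −13, giving (−4, 13) and (−13, −4).

(−13, −4) and (−4, 13)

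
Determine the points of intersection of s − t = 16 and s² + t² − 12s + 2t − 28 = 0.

(7, −9) and (14, −2)

Substitute t = s − 16:
2s² − 42s + 196 = 0  ⟹  s² − 21s + 98 = 0
s = 14 or s = 7, giving (14, −2) and (7, −9).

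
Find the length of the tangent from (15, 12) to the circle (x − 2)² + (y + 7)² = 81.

√449

With centre O = (2, −7), |OP|² = 530 and r² = 81.
Power of the point: PT² = |PO|² − r² = 449, so PT = √449.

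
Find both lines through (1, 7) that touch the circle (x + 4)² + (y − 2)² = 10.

3x − y = −4 and x − 3y = −20

A line y − (7) = m(x − (1)) is tangent when its distance from (−4, 2) is √10:
(−5m − (−5))² = 10(m² + 1)
3m² − 10m + 3 = 0, so m = 3 or m = 1/3.
With m = 3: 3x − y = −4. With m = 1/3: x − 3y = −20.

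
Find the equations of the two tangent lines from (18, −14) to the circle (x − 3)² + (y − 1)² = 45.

x + 2y = −10 and 2x + y = 22

A line y − (−14) = m(x − (18)) is tangent when its distance from (3, 1) is 3√5:
(−15m − (15))² = 45(m² + 1)
2m² + 5m + 2 = 0, so m = −1/2 or m = −2.
Through (18, −14) these give x + 2y = −10 and 2x + y = 22.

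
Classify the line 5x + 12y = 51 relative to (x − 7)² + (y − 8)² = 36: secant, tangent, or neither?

Substituting the line into the circle gives 169x² − 1566x + 3897 = 0.
Discriminant = (−1566)² − 4·169·(3897) = −182016 < 0.
No real roots: the line does not meet the circle.

neither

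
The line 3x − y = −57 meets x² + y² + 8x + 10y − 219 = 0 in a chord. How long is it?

2√10

The distance from (−4, −5) to the line is 50/√10, and r² = 260.
Half the chord is √(r² − d²) = √(10), so the full chord is 2√10.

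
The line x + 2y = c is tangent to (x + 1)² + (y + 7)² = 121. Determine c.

c = −15 ± 11√5

The line touches the circle iff its distance from (−1, −7) is 11:
|1·(−1) + 2·(−7) − c| / √5 = 11
|c − (−15)| = 11√5.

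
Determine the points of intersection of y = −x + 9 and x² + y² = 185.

(−4, 13) and (13, −4)

Express y = −x + 9 and substitute into the circle:
2x² − 18x − 104 = 0  ⟹  x² − 9x − 52 = 0
x = 13 or x = −4, giving (13, −4) and (−4, 13).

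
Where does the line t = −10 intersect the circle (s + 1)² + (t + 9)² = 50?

(−8, −10) and (6, −10)

From the line, t = −10. Substituting:
s² + 2s − 48 = 0
s = 6 or s = −8, giving (6, −10) and (−8, −10).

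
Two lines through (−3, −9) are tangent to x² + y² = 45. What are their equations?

x − 2y = 15 and 2x + y = −15

Write the tangent as mx − y + (−9 − m·(−3)) = 0 and set its distance from the centre to 3√5:
[m·(3) − (9)]² = 45(m² + 1)
2m² + 3m − 2 = 0, so m = 1/2 or m = −2.
Through (−3, −9) these give x − 2y = 15 and 2x + y = −15.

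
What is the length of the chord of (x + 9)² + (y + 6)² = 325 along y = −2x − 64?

Centre (−9, −6), r² = 325. Perpendicular distance d from centre to line = |40| / √5 = 40/√5.
Chord = 2√(r² − d²) = 2·√(5) = 2√5.

2√5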